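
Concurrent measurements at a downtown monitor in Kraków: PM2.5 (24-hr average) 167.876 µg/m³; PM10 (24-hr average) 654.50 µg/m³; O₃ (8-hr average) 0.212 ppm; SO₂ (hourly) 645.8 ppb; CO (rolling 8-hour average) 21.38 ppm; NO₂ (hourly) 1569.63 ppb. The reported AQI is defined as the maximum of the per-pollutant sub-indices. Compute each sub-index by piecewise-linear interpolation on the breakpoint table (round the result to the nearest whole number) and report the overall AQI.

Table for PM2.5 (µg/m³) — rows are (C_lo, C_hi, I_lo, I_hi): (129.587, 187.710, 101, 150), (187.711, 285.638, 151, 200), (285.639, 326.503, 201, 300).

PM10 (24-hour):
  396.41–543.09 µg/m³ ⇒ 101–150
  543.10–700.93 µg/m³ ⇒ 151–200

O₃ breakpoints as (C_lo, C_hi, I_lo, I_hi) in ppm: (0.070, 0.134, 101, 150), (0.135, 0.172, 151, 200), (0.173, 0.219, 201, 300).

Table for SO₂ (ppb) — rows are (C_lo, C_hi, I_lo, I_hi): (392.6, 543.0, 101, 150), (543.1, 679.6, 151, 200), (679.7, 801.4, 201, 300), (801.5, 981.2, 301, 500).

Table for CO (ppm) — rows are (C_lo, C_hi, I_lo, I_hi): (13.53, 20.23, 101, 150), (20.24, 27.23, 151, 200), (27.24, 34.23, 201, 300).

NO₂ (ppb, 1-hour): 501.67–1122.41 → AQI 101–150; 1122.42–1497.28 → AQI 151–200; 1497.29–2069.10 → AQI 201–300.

PM2.5: 167.876 lies in 129.587–187.710, so I_lo=101, I_hi=150, C_lo=129.587, C_hi=187.710.
(150−101)/(187.710−129.587) × (167.876−129.587) + 101 = 49/58.123 × 38.289 + 101 ≈ 133.28 → 133.
PM10: 654.50 ∈ [543.10, 700.93] ↔ index [151, 200].
151 + (654.50−543.10)·(200−151)/(700.93−543.10) = 151 + 111.40·49/157.83 ≈ 185.59, so AQI = 186.
O₃: 0.212 ∈ [0.173, 0.219] ↔ index [201, 300].
201 + (0.212−0.173)·(300−201)/(0.219−0.173) = 201 + 0.039·99/0.046 ≈ 284.93, so AQI = 285.
SO₂ 645.8: bracket 543.1–679.6 → index 151–200; slope 49/136.5, offset 102.7.
AQI = 151 + 49/136.5·102.7 ≈ 187.87 ⇒ 188.
CO: 21.38 lies in 20.24–27.23, so I_lo=151, I_hi=200, C_lo=20.24, C_hi=27.23.
(200−151)/(27.23−20.24) × (21.38−20.24) + 151 = 49/6.99 × 1.14 + 151 ≈ 158.99 → 159.
NO₂ 1569.63: bracket 1497.29–2069.10 → index 201–300; slope 99/571.81, offset 72.34.
AQI = 201 + 99/571.81·72.34 ≈ 213.52 ⇒ 214.
Sub-indices: PM2.5→133, PM10→186, O₃→285, SO₂→188, CO→159, NO₂→214. Overall AQI = max = 285; dominant pollutant is O₃.

285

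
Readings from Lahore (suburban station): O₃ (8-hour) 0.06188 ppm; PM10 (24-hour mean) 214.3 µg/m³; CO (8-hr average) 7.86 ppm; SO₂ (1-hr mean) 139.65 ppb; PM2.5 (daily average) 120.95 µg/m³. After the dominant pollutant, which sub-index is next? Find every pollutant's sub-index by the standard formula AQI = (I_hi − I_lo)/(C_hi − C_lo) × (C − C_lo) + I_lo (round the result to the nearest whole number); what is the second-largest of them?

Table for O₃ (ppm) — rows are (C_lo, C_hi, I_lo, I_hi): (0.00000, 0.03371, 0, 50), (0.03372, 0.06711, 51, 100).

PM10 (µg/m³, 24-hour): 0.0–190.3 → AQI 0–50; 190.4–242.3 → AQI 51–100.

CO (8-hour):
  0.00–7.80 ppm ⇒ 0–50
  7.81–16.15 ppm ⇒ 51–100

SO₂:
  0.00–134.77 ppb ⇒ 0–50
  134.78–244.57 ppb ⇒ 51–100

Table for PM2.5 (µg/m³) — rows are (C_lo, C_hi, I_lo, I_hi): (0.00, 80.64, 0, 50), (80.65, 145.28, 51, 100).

82

O₃: 0.06188 lies in 0.03372–0.06711, so I_lo=51, I_hi=100, C_lo=0.03372, C_hi=0.06711.
(100−51)/(0.06711−0.03372) × (0.06188−0.03372) + 51 = 49/0.03339 × 0.02816 + 51 ≈ 92.32 → 92.
PM10: 214.3 ∈ [190.4, 242.3] ↔ index [51, 100].
51 + (214.3−190.4)·(100−51)/(242.3−190.4) = 51 + 23.9·49/51.9 ≈ 73.56, so AQI = 74.
CO: 7.86 lies in 7.81–16.15, so I_lo=51, I_hi=100, C_lo=7.81, C_hi=16.15.
(100−51)/(16.15−7.81) × (7.86−7.81) + 51 = 49/8.34 × 0.05 + 51 ≈ 51.29 → 51.
SO₂ 139.65: bracket 134.78–244.57 → index 51–100; slope 49/109.79, offset 4.87.
AQI = 51 + 49/109.79·4.87 ≈ 53.17 ⇒ 53.
PM2.5: 120.95 ∈ [80.65, 145.28] ↔ index [51, 100].
51 + (120.95−80.65)·(100−51)/(145.28−80.65) = 51 + 40.30·49/64.63 ≈ 81.55, so AQI = 82.
Sub-indices: O₃→92, PM10→74, CO→51, SO₂→53, PM2.5→82. Ranked high→low: 92, 82, 74, 53, 51. Second-highest sub-index = 82.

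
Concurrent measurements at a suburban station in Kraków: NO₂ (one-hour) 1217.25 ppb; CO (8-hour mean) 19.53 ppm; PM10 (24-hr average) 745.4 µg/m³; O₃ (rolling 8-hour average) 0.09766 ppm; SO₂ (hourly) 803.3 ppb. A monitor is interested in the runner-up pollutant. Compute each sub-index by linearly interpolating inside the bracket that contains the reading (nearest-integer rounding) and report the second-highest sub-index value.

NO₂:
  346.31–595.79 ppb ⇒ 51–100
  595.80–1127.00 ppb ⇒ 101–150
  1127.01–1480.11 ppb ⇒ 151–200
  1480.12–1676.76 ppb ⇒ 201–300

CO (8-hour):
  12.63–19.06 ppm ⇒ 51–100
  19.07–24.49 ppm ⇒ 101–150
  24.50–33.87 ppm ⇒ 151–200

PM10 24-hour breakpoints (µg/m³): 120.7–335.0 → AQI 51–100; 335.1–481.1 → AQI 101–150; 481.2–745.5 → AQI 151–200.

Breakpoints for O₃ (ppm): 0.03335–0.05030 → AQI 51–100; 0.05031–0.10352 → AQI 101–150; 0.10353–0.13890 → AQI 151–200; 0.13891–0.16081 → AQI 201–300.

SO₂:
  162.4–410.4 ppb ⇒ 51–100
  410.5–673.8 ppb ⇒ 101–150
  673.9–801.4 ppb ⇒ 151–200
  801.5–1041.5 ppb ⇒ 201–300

NO₂: 1217.25 ∈ [1127.01, 1480.11] ↔ index [151, 200].
151 + (1217.25−1127.01)·(200−151)/(1480.11−1127.01) = 151 + 90.24·49/353.10 ≈ 163.52, so AQI = 164.
CO: row 19.07–24.49 (AQI 101–150). (150−101)·(19.53−19.07)/(24.49−19.07) + 101 = 49·0.46/5.42 + 101 ≈ 105.16 → 105.
PM10: 745.4 ∈ [481.2, 745.5] ↔ index [151, 200].
151 + (745.4−481.2)·(200−151)/(745.5−481.2) = 151 + 264.2·49/264.3 ≈ 199.98, so AQI = 200.
O₃: 0.09766 ∈ [0.05031, 0.10352] ↔ index [101, 150].
101 + (0.09766−0.05031)·(150−101)/(0.10352−0.05031) = 101 + 0.04735·49/0.05321 ≈ 144.60, so AQI = 145.
SO₂: 803.3 lies in 801.5–1041.5, so I_lo=201, I_hi=300, C_lo=801.5, C_hi=1041.5.
(300−201)/(1041.5−801.5) × (803.3−801.5) + 201 = 99/240.0 × 1.8 + 201 ≈ 201.74 → 202.
Sub-indices: NO₂→164, CO→105, PM10→200, O₃→145, SO₂→202. Ranked high→low: 202, 200, 164, 145, 105. Second-highest sub-index = 200.

200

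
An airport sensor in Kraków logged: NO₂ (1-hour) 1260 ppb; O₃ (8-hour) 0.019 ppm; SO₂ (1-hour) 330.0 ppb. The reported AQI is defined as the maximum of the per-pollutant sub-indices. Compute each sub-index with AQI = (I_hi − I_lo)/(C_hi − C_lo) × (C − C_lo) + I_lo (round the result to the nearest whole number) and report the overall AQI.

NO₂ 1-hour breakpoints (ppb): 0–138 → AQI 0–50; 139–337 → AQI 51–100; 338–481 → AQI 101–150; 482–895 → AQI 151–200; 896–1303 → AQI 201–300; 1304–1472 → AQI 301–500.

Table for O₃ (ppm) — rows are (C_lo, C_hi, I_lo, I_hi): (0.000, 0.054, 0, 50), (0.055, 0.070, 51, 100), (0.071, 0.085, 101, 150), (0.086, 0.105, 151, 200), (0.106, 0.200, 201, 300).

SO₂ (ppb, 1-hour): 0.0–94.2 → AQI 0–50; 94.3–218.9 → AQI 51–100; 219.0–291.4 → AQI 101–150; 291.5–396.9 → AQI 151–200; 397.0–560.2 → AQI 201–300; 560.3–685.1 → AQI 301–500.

290

NO₂: 1260 lies in 896–1303, so I_lo=201, I_hi=300, C_lo=896, C_hi=1303.
(300−201)/(1303−896) × (1260−896) + 201 = 99/407 × 364 + 201 ≈ 289.54 → 290.
O₃ 0.019: bracket 0.000–0.054 → index 0–50; slope 50/0.054, offset 0.019.
AQI = 0 + 50/0.054·0.019 ≈ 17.59 ⇒ 18.
SO₂: 330.0 lies in 291.5–396.9, so I_lo=151, I_hi=200, C_lo=291.5, C_hi=396.9.
(200−151)/(396.9−291.5) × (330.0−291.5) + 151 = 49/105.4 × 38.5 + 151 ≈ 168.90 → 169.
Sub-indices: NO₂→290, O₃→18, SO₂→169. Overall AQI = max = 290; dominant pollutant is NO₂.
AQI 290: Very Unhealthy.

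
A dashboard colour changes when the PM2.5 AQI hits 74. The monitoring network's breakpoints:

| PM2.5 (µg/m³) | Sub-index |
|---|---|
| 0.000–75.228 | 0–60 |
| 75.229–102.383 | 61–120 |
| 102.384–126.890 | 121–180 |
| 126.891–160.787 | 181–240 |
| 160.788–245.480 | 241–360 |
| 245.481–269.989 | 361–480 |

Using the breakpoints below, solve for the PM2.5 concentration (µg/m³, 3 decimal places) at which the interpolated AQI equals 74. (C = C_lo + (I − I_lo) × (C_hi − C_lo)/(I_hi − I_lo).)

81.212

AQI 74 lies in the 61–120 band, which corresponds to 75.229–102.383 µg/m³.
C = 75.229 + (74−61)×(102.383−75.229)/(120−61) = 75.229 + 13×27.154/59 ≈ 81.21208 µg/m³ → 81.212 µg/m³ to 3 dp.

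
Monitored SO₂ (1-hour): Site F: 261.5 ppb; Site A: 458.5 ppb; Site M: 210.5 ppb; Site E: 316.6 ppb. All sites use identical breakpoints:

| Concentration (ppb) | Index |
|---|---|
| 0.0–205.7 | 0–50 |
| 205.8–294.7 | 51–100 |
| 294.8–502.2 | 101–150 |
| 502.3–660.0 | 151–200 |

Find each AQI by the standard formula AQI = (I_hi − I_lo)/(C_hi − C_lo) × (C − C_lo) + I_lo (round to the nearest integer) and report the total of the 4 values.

382

Site F: row 205.8–294.7 (AQI 51–100). (100−51)·(261.5−205.8)/(294.7−205.8) + 51 = 49·55.7/88.9 + 51 ≈ 81.70 → 82.
Site A: row 294.8–502.2 (AQI 101–150). (150−101)·(458.5−294.8)/(502.2−294.8) + 101 = 49·163.7/207.4 + 101 ≈ 139.68 → 140.
Site M: row 205.8–294.7 (AQI 51–100). (100−51)·(210.5−205.8)/(294.7−205.8) + 51 = 49·4.7/88.9 + 51 ≈ 53.59 → 54.
Site E: 316.6 lies in 294.8–502.2, so I_lo=101, I_hi=150, C_lo=294.8, C_hi=502.2.
(150−101)/(502.2−294.8) × (316.6−294.8) + 101 = 49/207.4 × 21.8 + 101 ≈ 106.15 → 106.
AQIs: Site F=82, Site A=140, Site M=54, Site E=106. Sum = 82 + 140 + 54 + 106 = 382.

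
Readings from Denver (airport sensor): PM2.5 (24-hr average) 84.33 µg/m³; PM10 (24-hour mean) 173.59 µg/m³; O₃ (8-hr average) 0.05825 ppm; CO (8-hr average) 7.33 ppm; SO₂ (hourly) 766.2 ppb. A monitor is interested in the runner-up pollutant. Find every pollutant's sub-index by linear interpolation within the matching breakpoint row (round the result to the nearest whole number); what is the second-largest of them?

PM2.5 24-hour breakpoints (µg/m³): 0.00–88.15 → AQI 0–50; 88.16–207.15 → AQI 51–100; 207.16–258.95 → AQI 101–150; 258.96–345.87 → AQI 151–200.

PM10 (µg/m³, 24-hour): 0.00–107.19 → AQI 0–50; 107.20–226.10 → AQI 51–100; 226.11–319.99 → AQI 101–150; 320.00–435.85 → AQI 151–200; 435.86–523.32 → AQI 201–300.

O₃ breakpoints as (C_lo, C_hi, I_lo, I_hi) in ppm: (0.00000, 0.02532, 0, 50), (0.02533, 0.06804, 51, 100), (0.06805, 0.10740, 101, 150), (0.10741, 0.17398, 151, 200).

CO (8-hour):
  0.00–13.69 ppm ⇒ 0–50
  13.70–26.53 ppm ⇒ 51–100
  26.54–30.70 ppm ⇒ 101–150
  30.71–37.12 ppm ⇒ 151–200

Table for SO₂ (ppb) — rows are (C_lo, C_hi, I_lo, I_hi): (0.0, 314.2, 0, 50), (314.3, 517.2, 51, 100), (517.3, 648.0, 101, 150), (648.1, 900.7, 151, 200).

89

PM2.5: row 0.00–88.15 (AQI 0–50). (50−0)·(84.33−0.00)/(88.15−0.00) + 0 = 50·84.33/88.15 + 0 ≈ 47.83 → 48.
PM10 173.59: bracket 107.20–226.10 → index 51–100; slope 49/118.90, offset 66.39.
AQI = 51 + 49/118.90·66.39 ≈ 78.36 ⇒ 78.
O₃: 0.05825 ∈ [0.02533, 0.06804] ↔ index [51, 100].
51 + (0.05825−0.02533)·(100−51)/(0.06804−0.02533) = 51 + 0.03292·49/0.04271 ≈ 88.77, so AQI = 89.
CO: row 0.00–13.69 (AQI 0–50). (50−0)·(7.33−0.00)/(13.69−0.00) + 0 = 50·7.33/13.69 + 0 ≈ 26.77 → 27.
SO₂ 766.2: bracket 648.1–900.7 → index 151–200; slope 49/252.6, offset 118.1.
AQI = 151 + 49/252.6·118.1 ≈ 173.91 ⇒ 174.
Sub-indices: PM2.5→48, PM10→78, O₃→89, CO→27, SO₂→174. Ranked high→low: 174, 89, 78, 48, 27. Second-highest sub-index = 89.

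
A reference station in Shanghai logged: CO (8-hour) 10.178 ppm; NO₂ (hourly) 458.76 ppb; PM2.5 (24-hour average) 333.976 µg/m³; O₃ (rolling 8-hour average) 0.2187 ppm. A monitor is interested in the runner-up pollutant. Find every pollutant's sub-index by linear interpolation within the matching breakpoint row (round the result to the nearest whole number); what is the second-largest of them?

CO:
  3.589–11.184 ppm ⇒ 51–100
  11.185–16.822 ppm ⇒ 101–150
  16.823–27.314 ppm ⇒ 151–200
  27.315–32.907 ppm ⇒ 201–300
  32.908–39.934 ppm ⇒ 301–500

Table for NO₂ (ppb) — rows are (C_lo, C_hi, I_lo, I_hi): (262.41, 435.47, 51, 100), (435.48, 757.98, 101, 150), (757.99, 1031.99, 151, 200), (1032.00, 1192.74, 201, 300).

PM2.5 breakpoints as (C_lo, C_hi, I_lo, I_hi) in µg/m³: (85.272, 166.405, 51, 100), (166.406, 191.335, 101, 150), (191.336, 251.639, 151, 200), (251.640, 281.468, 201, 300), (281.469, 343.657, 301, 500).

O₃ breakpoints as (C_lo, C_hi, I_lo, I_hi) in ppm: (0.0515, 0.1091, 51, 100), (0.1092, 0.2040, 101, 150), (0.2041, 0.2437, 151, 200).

CO 10.178: bracket 3.589–11.184 → index 51–100; slope 49/7.595, offset 6.589.
AQI = 51 + 49/7.595·6.589 ≈ 93.51 ⇒ 94.
NO₂ 458.76: bracket 435.48–757.98 → index 101–150; slope 49/322.50, offset 23.28.
AQI = 101 + 49/322.50·23.28 ≈ 104.54 ⇒ 105.
PM2.5: row 281.469–343.657 (AQI 301–500). (500−301)·(333.976−281.469)/(343.657−281.469) + 301 = 199·52.507/62.188 + 301 ≈ 469.02 → 469.
O₃: 0.2187 lies in 0.2041–0.2437, so I_lo=151, I_hi=200, C_lo=0.2041, C_hi=0.2437.
(200−151)/(0.2437−0.2041) × (0.2187−0.2041) + 151 = 49/0.0396 × 0.0146 + 151 ≈ 169.07 → 169.
Sub-indices: CO→94, NO₂→105, PM2.5→469, O₃→169. Ranked high→low: 469, 169, 105, 94. Second-highest sub-index = 169.

169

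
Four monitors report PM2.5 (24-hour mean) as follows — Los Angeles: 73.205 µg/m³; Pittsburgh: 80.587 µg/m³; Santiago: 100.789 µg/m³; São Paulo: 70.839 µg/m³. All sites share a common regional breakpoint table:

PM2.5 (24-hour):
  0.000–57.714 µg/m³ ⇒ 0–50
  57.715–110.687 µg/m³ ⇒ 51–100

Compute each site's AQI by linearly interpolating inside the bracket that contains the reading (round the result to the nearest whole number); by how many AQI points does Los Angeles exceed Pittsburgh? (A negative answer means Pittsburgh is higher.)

Los Angeles: 73.205 ∈ [57.715, 110.687] ↔ index [51, 100].
51 + (73.205−57.715)·(100−51)/(110.687−57.715) = 51 + 15.490·49/52.972 ≈ 65.33, so AQI = 65.
Pittsburgh 80.587: bracket 57.715–110.687 → index 51–100; slope 49/52.972, offset 22.872.
AQI = 51 + 49/52.972·22.872 ≈ 72.16 ⇒ 72.
Santiago 100.789: bracket 57.715–110.687 → index 51–100; slope 49/52.972, offset 43.074.
AQI = 51 + 49/52.972·43.074 ≈ 90.84 ⇒ 91.
São Paulo: 70.839 lies in 57.715–110.687, so I_lo=51, I_hi=100, C_lo=57.715, C_hi=110.687.
(100−51)/(110.687−57.715) × (70.839−57.715) + 51 = 49/52.972 × 13.124 + 51 ≈ 63.14 → 63.
AQIs: Los Angeles=65, Pittsburgh=72, Santiago=91, São Paulo=63. Los Angeles (65) − Pittsburgh (72) = -7.

-7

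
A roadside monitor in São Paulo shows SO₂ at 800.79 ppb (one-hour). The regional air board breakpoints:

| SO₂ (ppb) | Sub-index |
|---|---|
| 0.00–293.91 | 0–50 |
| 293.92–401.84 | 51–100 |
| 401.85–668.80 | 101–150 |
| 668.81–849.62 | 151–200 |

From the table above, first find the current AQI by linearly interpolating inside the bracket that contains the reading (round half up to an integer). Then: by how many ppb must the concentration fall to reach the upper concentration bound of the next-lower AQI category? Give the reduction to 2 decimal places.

SO₂: row 668.81–849.62 (AQI 151–200). (200−151)·(800.79−668.81)/(849.62−668.81) + 151 = 49·131.98/180.81 + 151 ≈ 186.77 → 187.
Current AQI 187 is in the Unhealthy range (151–200). The next-lower category tops out at AQI 150, whose upper concentration bound is 668.80 ppb.
Reduction needed = 800.79 − 668.80 = 131.99 ppb.

131.99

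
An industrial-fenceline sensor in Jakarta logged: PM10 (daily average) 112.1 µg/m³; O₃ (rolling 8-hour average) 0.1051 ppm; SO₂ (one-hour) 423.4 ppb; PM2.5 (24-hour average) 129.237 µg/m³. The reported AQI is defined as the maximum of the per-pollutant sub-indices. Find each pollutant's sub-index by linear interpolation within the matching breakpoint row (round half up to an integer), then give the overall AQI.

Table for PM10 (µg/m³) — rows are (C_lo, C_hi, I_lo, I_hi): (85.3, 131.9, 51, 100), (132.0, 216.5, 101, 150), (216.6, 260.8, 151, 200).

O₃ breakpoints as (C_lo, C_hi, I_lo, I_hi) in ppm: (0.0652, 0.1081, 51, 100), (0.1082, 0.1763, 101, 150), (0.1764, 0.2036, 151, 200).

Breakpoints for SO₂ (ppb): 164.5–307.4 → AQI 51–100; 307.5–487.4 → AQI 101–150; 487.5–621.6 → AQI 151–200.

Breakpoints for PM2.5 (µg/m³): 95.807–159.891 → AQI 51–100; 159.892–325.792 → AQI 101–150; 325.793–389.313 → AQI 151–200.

133

PM10: 112.1 lies in 85.3–131.9, so I_lo=51, I_hi=100, C_lo=85.3, C_hi=131.9.
(100−51)/(131.9−85.3) × (112.1−85.3) + 51 = 49/46.6 × 26.8 + 51 ≈ 79.18 → 79.
O₃: 0.1051 ∈ [0.0652, 0.1081] ↔ index [51, 100].
51 + (0.1051−0.0652)·(100−51)/(0.1081−0.0652) = 51 + 0.0399·49/0.0429 ≈ 96.57, so AQI = 97.
SO₂: 423.4 ∈ [307.5, 487.4] ↔ index [101, 150].
101 + (423.4−307.5)·(150−101)/(487.4−307.5) = 101 + 115.9·49/179.9 ≈ 132.57, so AQI = 133.
PM2.5: row 95.807–159.891 (AQI 51–100). (100−51)·(129.237−95.807)/(159.891−95.807) + 51 = 49·33.430/64.084 + 51 ≈ 76.56 → 77.
Sub-indices: PM10→79, O₃→97, SO₂→133, PM2.5→77. Overall AQI = max = 133; dominant pollutant is SO₂.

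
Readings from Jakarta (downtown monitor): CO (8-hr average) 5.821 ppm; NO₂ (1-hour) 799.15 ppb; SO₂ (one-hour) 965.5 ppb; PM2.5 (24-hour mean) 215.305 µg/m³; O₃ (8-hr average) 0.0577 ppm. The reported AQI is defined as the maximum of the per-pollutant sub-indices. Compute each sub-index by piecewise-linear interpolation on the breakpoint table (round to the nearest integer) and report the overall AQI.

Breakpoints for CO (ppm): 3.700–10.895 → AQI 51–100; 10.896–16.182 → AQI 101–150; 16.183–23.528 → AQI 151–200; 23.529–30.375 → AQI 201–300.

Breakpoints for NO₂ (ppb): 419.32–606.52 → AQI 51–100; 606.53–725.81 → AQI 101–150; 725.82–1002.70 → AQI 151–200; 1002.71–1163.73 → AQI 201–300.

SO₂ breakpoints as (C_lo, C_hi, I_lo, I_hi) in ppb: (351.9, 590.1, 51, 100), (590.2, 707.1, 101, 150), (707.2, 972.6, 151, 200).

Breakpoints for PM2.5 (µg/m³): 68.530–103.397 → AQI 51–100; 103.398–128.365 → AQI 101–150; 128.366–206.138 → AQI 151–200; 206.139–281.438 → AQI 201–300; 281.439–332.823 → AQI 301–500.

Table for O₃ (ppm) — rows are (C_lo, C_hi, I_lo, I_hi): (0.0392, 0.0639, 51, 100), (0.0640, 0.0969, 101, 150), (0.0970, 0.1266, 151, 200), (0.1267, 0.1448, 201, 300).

CO: 5.821 lies in 3.700–10.895, so I_lo=51, I_hi=100, C_lo=3.700, C_hi=10.895.
(100−51)/(10.895−3.700) × (5.821−3.700) + 51 = 49/7.195 × 2.121 + 51 ≈ 65.44 → 65.
NO₂: 799.15 lies in 725.82–1002.70, so I_lo=151, I_hi=200, C_lo=725.82, C_hi=1002.70.
(200−151)/(1002.70−725.82) × (799.15−725.82) + 151 = 49/276.88 × 73.33 + 151 ≈ 163.98 → 164.
SO₂: 965.5 lies in 707.2–972.6, so I_lo=151, I_hi=200, C_lo=707.2, C_hi=972.6.
(200−151)/(972.6−707.2) × (965.5−707.2) + 151 = 49/265.4 × 258.3 + 151 ≈ 198.69 → 199.
PM2.5: row 206.139–281.438 (AQI 201–300). (300−201)·(215.305−206.139)/(281.438−206.139) + 201 = 99·9.166/75.299 + 201 ≈ 213.05 → 213.
O₃ 0.0577: bracket 0.0392–0.0639 → index 51–100; slope 49/0.0247, offset 0.0185.
AQI = 51 + 49/0.0247·0.0185 ≈ 87.70 ⇒ 88.
Sub-indices: CO→65, NO₂→164, SO₂→199, PM2.5→213, O₃→88. Overall AQI = max = 213; dominant pollutant is PM2.5.

213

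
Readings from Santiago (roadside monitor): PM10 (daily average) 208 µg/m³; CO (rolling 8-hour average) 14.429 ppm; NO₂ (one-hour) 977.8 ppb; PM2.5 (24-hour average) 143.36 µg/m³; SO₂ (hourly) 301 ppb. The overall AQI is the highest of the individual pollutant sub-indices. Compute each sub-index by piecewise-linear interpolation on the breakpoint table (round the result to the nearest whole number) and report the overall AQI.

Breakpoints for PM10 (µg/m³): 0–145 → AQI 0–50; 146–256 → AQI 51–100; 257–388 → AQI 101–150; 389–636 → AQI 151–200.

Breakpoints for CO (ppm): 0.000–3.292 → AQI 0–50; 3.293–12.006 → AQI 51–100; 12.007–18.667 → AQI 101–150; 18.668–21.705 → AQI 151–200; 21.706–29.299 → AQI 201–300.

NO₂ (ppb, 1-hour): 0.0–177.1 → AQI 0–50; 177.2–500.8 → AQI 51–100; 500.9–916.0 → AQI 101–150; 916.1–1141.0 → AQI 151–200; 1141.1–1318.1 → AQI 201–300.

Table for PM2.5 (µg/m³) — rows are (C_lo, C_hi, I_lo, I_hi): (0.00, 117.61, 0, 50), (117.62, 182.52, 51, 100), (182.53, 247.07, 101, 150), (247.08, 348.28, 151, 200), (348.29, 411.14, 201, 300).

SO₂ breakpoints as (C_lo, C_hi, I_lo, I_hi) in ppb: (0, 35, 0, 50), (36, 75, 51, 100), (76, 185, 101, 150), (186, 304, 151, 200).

199

PM10: 208 ∈ [146, 256] ↔ index [51, 100].
51 + (208−146)·(100−51)/(256−146) = 51 + 62·49/110 ≈ 78.62, so AQI = 79.
CO: 14.429 lies in 12.007–18.667, so I_lo=101, I_hi=150, C_lo=12.007, C_hi=18.667.
(150−101)/(18.667−12.007) × (14.429−12.007) + 101 = 49/6.660 × 2.422 + 101 ≈ 118.82 → 119.
NO₂: 977.8 ∈ [916.1, 1141.0] ↔ index [151, 200].
151 + (977.8−916.1)·(200−151)/(1141.0−916.1) = 151 + 61.7·49/224.9 ≈ 164.44, so AQI = 164.
PM2.5: 143.36 lies in 117.62–182.52, so I_lo=51, I_hi=100, C_lo=117.62, C_hi=182.52.
(100−51)/(182.52−117.62) × (143.36−117.62) + 51 = 49/64.90 × 25.74 + 51 ≈ 70.43 → 70.
SO₂ 301: bracket 186–304 → index 151–200; slope 49/118, offset 115.
AQI = 151 + 49/118·115 ≈ 198.75 ⇒ 199.
Sub-indices: PM10→79, CO→119, NO₂→164, PM2.5→70, SO₂→199. Overall AQI = max = 199; dominant pollutant is SO₂.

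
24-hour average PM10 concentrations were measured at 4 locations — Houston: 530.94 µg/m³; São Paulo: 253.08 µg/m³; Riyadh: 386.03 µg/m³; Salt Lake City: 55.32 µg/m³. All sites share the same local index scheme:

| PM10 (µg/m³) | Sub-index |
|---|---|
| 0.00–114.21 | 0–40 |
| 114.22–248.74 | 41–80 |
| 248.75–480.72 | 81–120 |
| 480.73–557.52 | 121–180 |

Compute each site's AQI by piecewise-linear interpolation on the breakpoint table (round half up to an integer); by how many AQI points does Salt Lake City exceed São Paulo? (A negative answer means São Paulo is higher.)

-63

Houston: row 480.73–557.52 (AQI 121–180). (180−121)·(530.94−480.73)/(557.52−480.73) + 121 = 59·50.21/76.79 + 121 ≈ 159.58 → 160.
São Paulo: row 248.75–480.72 (AQI 81–120). (120−81)·(253.08−248.75)/(480.72−248.75) + 81 = 39·4.33/231.97 + 81 ≈ 81.73 → 82.
Riyadh: row 248.75–480.72 (AQI 81–120). (120−81)·(386.03−248.75)/(480.72−248.75) + 81 = 39·137.28/231.97 + 81 ≈ 104.08 → 104.
Salt Lake City 55.32: bracket 0.00–114.21 → index 0–40; slope 40/114.21, offset 55.32.
AQI = 0 + 40/114.21·55.32 ≈ 19.37 ⇒ 19.
AQIs: Houston=160, São Paulo=82, Riyadh=104, Salt Lake City=19. Salt Lake City (19) − São Paulo (82) = -63.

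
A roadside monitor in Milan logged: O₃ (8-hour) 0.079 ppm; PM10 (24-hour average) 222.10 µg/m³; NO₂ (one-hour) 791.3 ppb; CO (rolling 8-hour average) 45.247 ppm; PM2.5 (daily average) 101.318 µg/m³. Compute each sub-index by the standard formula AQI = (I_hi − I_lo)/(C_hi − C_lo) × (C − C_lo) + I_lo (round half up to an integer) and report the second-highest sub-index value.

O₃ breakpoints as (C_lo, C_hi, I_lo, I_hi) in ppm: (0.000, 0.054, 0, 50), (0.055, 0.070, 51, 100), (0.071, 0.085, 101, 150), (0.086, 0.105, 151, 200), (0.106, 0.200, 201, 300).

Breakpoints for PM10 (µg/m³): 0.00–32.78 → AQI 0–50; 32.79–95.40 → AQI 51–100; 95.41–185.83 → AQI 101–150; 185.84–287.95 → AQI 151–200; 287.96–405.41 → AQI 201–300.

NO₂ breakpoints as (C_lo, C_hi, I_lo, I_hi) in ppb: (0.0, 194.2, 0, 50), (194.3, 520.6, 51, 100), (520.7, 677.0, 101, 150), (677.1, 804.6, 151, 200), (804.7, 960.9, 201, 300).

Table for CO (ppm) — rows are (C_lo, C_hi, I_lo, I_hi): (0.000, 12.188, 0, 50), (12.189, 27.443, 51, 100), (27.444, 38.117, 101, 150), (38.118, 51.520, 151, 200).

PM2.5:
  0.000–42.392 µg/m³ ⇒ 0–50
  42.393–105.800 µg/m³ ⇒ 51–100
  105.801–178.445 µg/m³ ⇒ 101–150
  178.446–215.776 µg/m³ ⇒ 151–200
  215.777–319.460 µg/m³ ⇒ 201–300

O₃: 0.079 lies in 0.071–0.085, so I_lo=101, I_hi=150, C_lo=0.071, C_hi=0.085.
(150−101)/(0.085−0.071) × (0.079−0.071) + 101 = 49/0.014 × 0.008 + 101 ≈ 129.00 → 129.
PM10 222.10: bracket 185.84–287.95 → index 151–200; slope 49/102.11, offset 36.26.
AQI = 151 + 49/102.11·36.26 ≈ 168.40 ⇒ 168.
NO₂: 791.3 ∈ [677.1, 804.6] ↔ index [151, 200].
151 + (791.3−677.1)·(200−151)/(804.6−677.1) = 151 + 114.2·49/127.5 ≈ 194.89, so AQI = 195.
CO: 45.247 lies in 38.118–51.520, so I_lo=151, I_hi=200, C_lo=38.118, C_hi=51.520.
(200−151)/(51.520−38.118) × (45.247−38.118) + 151 = 49/13.402 × 7.129 + 151 ≈ 177.06 → 177.
PM2.5 101.318: bracket 42.393–105.800 → index 51–100; slope 49/63.407, offset 58.925.
AQI = 51 + 49/63.407·58.925 ≈ 96.54 ⇒ 97.
Sub-indices: O₃→129, PM10→168, NO₂→195, CO→177, PM2.5→97. Ranked high→low: 195, 177, 168, 129, 97. Second-highest sub-index = 177.

177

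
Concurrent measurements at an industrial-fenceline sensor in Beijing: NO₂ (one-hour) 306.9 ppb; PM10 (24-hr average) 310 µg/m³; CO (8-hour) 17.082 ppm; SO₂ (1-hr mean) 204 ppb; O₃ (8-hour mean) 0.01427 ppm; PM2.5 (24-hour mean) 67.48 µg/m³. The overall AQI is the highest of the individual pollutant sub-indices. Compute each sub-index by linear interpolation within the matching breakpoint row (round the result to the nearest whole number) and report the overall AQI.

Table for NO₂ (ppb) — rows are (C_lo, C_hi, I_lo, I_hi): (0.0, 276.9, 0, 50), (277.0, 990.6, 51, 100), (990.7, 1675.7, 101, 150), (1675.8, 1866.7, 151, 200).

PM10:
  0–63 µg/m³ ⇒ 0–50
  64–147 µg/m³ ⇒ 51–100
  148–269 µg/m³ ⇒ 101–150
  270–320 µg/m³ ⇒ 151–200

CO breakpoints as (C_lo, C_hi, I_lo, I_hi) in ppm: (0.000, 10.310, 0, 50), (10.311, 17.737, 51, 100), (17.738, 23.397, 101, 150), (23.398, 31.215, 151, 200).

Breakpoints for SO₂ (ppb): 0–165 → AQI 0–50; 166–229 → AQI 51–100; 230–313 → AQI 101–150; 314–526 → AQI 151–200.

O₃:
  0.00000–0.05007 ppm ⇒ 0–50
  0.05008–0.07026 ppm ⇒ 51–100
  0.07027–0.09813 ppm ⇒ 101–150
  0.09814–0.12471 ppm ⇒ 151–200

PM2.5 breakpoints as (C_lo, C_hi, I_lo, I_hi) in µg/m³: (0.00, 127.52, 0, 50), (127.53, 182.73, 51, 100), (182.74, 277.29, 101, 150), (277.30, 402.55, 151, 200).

190

NO₂ 306.9: bracket 277.0–990.6 → index 51–100; slope 49/713.6, offset 29.9.
AQI = 51 + 49/713.6·29.9 ≈ 53.05 ⇒ 53.
PM10: 310 lies in 270–320, so I_lo=151, I_hi=200, C_lo=270, C_hi=320.
(200−151)/(320−270) × (310−270) + 151 = 49/50 × 40 + 151 ≈ 190.20 → 190.
CO: 17.082 ∈ [10.311, 17.737] ↔ index [51, 100].
51 + (17.082−10.311)·(100−51)/(17.737−10.311) = 51 + 6.771·49/7.426 ≈ 95.68, so AQI = 96.
SO₂: 204 ∈ [166, 229] ↔ index [51, 100].
51 + (204−166)·(100−51)/(229−166) = 51 + 38·49/63 ≈ 80.56, so AQI = 81.
O₃: 0.01427 lies in 0.00000–0.05007, so I_lo=0, I_hi=50, C_lo=0.00000, C_hi=0.05007.
(50−0)/(0.05007−0.00000) × (0.01427−0.00000) + 0 = 50/0.05007 × 0.01427 + 0 ≈ 14.25 → 14.
PM2.5: 67.48 lies in 0.00–127.52, so I_lo=0, I_hi=50, C_lo=0.00, C_hi=127.52.
(50−0)/(127.52−0.00) × (67.48−0.00) + 0 = 50/127.52 × 67.48 + 0 ≈ 26.46 → 26.
Sub-indices: NO₂→53, PM10→190, CO→96, SO₂→81, O₃→14, PM2.5→26. Overall AQI = max = 190; dominant pollutant is PM10.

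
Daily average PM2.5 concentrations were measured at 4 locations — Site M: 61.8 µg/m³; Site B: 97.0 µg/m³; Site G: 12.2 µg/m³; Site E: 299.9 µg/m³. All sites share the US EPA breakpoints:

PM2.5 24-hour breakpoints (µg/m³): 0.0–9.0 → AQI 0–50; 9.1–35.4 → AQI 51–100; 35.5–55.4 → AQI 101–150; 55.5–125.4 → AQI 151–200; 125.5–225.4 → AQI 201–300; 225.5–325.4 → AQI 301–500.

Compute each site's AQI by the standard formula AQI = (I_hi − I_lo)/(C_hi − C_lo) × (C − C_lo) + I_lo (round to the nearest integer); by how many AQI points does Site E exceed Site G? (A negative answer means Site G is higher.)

Site M: 61.8 lies in 55.5–125.4, so I_lo=151, I_hi=200, C_lo=55.5, C_hi=125.4.
(200−151)/(125.4−55.5) × (61.8−55.5) + 151 = 49/69.9 × 6.3 + 151 ≈ 155.42 → 155.
Site B: 97.0 lies in 55.5–125.4, so I_lo=151, I_hi=200, C_lo=55.5, C_hi=125.4.
(200−151)/(125.4−55.5) × (97.0−55.5) + 151 = 49/69.9 × 41.5 + 151 ≈ 180.09 → 180.
Site G: row 9.1–35.4 (AQI 51–100). (100−51)·(12.2−9.1)/(35.4−9.1) + 51 = 49·3.1/26.3 + 51 ≈ 56.78 → 57.
Site E: 299.9 lies in 225.5–325.4, so I_lo=301, I_hi=500, C_lo=225.5, C_hi=325.4.
(500−301)/(325.4−225.5) × (299.9−225.5) + 301 = 199/99.9 × 74.4 + 301 ≈ 449.20 → 449.
AQIs: Site M=155, Site B=180, Site G=57, Site E=449. Site E (449) − Site G (57) = 392.

392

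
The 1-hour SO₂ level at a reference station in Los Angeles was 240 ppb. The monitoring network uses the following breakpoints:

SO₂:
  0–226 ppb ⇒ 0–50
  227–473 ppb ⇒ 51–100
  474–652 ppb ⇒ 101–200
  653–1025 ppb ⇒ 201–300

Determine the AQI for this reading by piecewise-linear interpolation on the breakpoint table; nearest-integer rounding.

SO₂: 240 lies in 227–473, so I_lo=51, I_hi=100, C_lo=227, C_hi=473.
(100−51)/(473−227) × (240−227) + 51 = 49/246 × 13 + 51 ≈ 53.59 → 54.

54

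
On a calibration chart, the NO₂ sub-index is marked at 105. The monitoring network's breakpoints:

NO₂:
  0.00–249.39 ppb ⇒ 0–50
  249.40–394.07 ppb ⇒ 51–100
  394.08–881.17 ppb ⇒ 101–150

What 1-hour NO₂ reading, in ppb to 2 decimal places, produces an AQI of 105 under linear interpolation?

AQI 105 lies in the 101–150 band, which corresponds to 394.08–881.17 ppb.
C = 394.08 + (105−101)×(881.17−394.08)/(150−101) = 394.08 + 4×487.09/49 ≈ 433.8424 ppb → 433.84 ppb to 2 dp.

433.84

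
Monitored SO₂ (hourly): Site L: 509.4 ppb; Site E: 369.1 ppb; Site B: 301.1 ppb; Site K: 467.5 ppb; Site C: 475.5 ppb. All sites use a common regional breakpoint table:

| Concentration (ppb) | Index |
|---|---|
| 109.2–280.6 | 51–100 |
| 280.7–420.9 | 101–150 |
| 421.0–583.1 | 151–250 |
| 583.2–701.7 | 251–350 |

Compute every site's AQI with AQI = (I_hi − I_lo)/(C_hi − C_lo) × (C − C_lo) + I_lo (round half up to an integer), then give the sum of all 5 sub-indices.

Site L 509.4: bracket 421.0–583.1 → index 151–250; slope 99/162.1, offset 88.4.
AQI = 151 + 99/162.1·88.4 ≈ 204.99 ⇒ 205.
Site E: 369.1 ∈ [280.7, 420.9] ↔ index [101, 150].
101 + (369.1−280.7)·(150−101)/(420.9−280.7) = 101 + 88.4·49/140.2 ≈ 131.90, so AQI = 132.
Site B 301.1: bracket 280.7–420.9 → index 101–150; slope 49/140.2, offset 20.4.
AQI = 101 + 49/140.2·20.4 ≈ 108.13 ⇒ 108.
Site K: 467.5 lies in 421.0–583.1, so I_lo=151, I_hi=250, C_lo=421.0, C_hi=583.1.
(250−151)/(583.1−421.0) × (467.5−421.0) + 151 = 99/162.1 × 46.5 + 151 ≈ 179.40 → 179.
Site C 475.5: bracket 421.0–583.1 → index 151–250; slope 99/162.1, offset 54.5.
AQI = 151 + 99/162.1·54.5 ≈ 184.29 ⇒ 184.
AQIs: Site L=205, Site E=132, Site B=108, Site K=179, Site C=184. Sum = 205 + 132 + 108 + 179 + 184 = 808.

808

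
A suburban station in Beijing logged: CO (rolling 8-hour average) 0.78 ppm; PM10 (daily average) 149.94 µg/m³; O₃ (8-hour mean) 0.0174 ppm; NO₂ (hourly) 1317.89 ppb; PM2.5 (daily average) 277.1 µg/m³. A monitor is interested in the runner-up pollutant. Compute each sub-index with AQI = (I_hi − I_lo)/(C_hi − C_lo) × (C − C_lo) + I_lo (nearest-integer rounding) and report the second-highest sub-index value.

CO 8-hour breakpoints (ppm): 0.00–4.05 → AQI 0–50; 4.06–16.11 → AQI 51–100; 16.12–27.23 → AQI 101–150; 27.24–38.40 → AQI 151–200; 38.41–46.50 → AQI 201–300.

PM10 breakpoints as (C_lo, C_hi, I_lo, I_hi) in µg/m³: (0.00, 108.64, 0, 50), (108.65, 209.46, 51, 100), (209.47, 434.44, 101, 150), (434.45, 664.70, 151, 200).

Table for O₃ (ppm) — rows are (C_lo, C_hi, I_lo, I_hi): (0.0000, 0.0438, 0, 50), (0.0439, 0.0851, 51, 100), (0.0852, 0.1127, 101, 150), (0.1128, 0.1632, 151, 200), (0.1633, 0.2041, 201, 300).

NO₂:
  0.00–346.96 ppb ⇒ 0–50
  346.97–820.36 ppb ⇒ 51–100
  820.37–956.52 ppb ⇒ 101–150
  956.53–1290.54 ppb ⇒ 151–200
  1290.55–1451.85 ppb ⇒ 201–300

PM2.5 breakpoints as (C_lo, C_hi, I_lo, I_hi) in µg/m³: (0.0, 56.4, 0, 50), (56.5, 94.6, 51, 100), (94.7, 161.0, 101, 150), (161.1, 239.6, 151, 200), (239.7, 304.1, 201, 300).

218

CO: 0.78 ∈ [0.00, 4.05] ↔ index [0, 50].
0 + (0.78−0.00)·(50−0)/(4.05−0.00) = 0 + 0.78·50/4.05 ≈ 9.63, so AQI = 10.
PM10 149.94: bracket 108.65–209.46 → index 51–100; slope 49/100.81, offset 41.29.
AQI = 51 + 49/100.81·41.29 ≈ 71.07 ⇒ 71.
O₃: 0.0174 ∈ [0.0000, 0.0438] ↔ index [0, 50].
0 + (0.0174−0.0000)·(50−0)/(0.0438−0.0000) = 0 + 0.0174·50/0.0438 ≈ 19.86, so AQI = 20.
NO₂: row 1290.55–1451.85 (AQI 201–300). (300−201)·(1317.89−1290.55)/(1451.85−1290.55) + 201 = 99·27.34/161.30 + 201 ≈ 217.78 → 218.
PM2.5: 277.1 lies in 239.7–304.1, so I_lo=201, I_hi=300, C_lo=239.7, C_hi=304.1.
(300−201)/(304.1−239.7) × (277.1−239.7) + 201 = 99/64.4 × 37.4 + 201 ≈ 258.49 → 258.
Sub-indices: CO→10, PM10→71, O₃→20, NO₂→218, PM2.5→258. Ranked high→low: 258, 218, 71, 20, 10. Second-highest sub-index = 218.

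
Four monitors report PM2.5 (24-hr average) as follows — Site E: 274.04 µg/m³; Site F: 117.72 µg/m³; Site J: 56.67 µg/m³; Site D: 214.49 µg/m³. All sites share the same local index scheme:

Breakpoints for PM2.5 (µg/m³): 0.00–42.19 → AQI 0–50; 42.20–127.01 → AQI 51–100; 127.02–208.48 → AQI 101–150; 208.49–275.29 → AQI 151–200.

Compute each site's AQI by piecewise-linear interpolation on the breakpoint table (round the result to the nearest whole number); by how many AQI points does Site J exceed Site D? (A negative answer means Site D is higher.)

Site E: 274.04 ∈ [208.49, 275.29] ↔ index [151, 200].
151 + (274.04−208.49)·(200−151)/(275.29−208.49) = 151 + 65.55·49/66.80 ≈ 199.08, so AQI = 199.
Site F: 117.72 lies in 42.20–127.01, so I_lo=51, I_hi=100, C_lo=42.20, C_hi=127.01.
(100−51)/(127.01−42.20) × (117.72−42.20) + 51 = 49/84.81 × 75.52 + 51 ≈ 94.63 → 95.
Site J: 56.67 lies in 42.20–127.01, so I_lo=51, I_hi=100, C_lo=42.20, C_hi=127.01.
(100−51)/(127.01−42.20) × (56.67−42.20) + 51 = 49/84.81 × 14.47 + 51 ≈ 59.36 → 59.
Site D 214.49: bracket 208.49–275.29 → index 151–200; slope 49/66.80, offset 6.00.
AQI = 151 + 49/66.80·6.00 ≈ 155.40 ⇒ 155.
AQIs: Site E=199, Site F=95, Site J=59, Site D=155. Site J (59) − Site D (155) = -96.

-96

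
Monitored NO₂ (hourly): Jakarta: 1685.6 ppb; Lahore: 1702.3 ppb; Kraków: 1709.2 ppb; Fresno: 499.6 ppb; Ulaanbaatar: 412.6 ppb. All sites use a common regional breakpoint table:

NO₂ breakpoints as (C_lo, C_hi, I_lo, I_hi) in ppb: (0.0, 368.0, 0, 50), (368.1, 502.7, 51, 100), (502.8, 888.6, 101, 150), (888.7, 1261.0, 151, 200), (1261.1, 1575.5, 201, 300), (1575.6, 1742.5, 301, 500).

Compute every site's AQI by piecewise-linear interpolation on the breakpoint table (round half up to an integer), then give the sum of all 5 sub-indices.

1510

Jakarta 1685.6: bracket 1575.6–1742.5 → index 301–500; slope 199/166.9, offset 110.0.
AQI = 301 + 199/166.9·110.0 ≈ 432.16 ⇒ 432.
Lahore: 1702.3 ∈ [1575.6, 1742.5] ↔ index [301, 500].
301 + (1702.3−1575.6)·(500−301)/(1742.5−1575.6) = 301 + 126.7·199/166.9 ≈ 452.07, so AQI = 452.
Kraków 1709.2: bracket 1575.6–1742.5 → index 301–500; slope 199/166.9, offset 133.6.
AQI = 301 + 199/166.9·133.6 ≈ 460.30 ⇒ 460.
Fresno: row 368.1–502.7 (AQI 51–100). (100−51)·(499.6−368.1)/(502.7−368.1) + 51 = 49·131.5/134.6 + 51 ≈ 98.87 → 99.
Ulaanbaatar 412.6: bracket 368.1–502.7 → index 51–100; slope 49/134.6, offset 44.5.
AQI = 51 + 49/134.6·44.5 ≈ 67.20 ⇒ 67.
AQIs: Jakarta=432, Lahore=452, Kraków=460, Fresno=99, Ulaanbaatar=67. Sum = 432 + 452 + 460 + 99 + 67 = 1510.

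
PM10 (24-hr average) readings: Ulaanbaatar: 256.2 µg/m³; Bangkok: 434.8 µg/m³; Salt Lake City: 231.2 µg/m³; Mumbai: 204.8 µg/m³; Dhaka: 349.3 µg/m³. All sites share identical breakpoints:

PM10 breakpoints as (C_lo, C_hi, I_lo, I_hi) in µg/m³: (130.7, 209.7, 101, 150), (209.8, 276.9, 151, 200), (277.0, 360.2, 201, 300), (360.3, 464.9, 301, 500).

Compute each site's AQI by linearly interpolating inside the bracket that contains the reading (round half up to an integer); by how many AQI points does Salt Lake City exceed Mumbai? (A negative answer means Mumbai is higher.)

20

Ulaanbaatar: 256.2 ∈ [209.8, 276.9] ↔ index [151, 200].
151 + (256.2−209.8)·(200−151)/(276.9−209.8) = 151 + 46.4·49/67.1 ≈ 184.88, so AQI = 185.
Bangkok: 434.8 lies in 360.3–464.9, so I_lo=301, I_hi=500, C_lo=360.3, C_hi=464.9.
(500−301)/(464.9−360.3) × (434.8−360.3) + 301 = 199/104.6 × 74.5 + 301 ≈ 442.74 → 443.
Salt Lake City: row 209.8–276.9 (AQI 151–200). (200−151)·(231.2−209.8)/(276.9−209.8) + 151 = 49·21.4/67.1 + 151 ≈ 166.63 → 167.
Mumbai: 204.8 ∈ [130.7, 209.7] ↔ index [101, 150].
101 + (204.8−130.7)·(150−101)/(209.7−130.7) = 101 + 74.1·49/79.0 ≈ 146.96, so AQI = 147.
Dhaka: 349.3 lies in 277.0–360.2, so I_lo=201, I_hi=300, C_lo=277.0, C_hi=360.2.
(300−201)/(360.2−277.0) × (349.3−277.0) + 201 = 99/83.2 × 72.3 + 201 ≈ 287.03 → 287.
AQIs: Ulaanbaatar=185, Bangkok=443, Salt Lake City=167, Mumbai=147, Dhaka=287. Salt Lake City (167) − Mumbai (147) = 20.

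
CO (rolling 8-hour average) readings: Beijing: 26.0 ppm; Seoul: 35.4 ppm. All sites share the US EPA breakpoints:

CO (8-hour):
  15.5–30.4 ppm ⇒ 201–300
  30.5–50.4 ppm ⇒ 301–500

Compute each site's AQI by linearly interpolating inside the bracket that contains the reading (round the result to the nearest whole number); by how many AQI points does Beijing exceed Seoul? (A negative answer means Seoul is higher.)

Beijing: row 15.5–30.4 (AQI 201–300). (300−201)·(26.0−15.5)/(30.4−15.5) + 201 = 99·10.5/14.9 + 201 ≈ 270.77 → 271.
Seoul: 35.4 ∈ [30.5, 50.4] ↔ index [301, 500].
301 + (35.4−30.5)·(500−301)/(50.4−30.5) = 301 + 4.9·199/19.9 ≈ 350.00, so AQI = 350.
AQIs: Beijing=271, Seoul=350. Beijing (271) − Seoul (350) = -79.

-79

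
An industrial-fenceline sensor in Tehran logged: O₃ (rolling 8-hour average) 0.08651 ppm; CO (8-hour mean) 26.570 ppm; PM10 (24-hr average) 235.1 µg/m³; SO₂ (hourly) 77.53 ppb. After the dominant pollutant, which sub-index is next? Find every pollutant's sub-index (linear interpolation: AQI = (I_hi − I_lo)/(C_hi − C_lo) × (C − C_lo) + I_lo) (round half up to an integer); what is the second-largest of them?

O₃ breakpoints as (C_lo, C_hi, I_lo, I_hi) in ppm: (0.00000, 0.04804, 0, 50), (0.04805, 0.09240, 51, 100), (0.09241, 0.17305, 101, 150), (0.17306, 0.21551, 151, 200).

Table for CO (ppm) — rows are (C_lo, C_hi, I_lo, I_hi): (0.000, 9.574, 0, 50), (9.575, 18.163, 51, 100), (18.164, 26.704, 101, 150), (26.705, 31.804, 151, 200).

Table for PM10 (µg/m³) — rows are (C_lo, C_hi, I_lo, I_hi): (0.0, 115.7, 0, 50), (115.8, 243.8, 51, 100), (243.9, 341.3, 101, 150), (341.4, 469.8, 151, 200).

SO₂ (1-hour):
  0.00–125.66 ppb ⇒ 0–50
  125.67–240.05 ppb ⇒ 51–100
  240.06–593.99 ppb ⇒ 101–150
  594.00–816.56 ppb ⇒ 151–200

97

O₃: 0.08651 lies in 0.04805–0.09240, so I_lo=51, I_hi=100, C_lo=0.04805, C_hi=0.09240.
(100−51)/(0.09240−0.04805) × (0.08651−0.04805) + 51 = 49/0.04435 × 0.03846 + 51 ≈ 93.49 → 93.
CO 26.570: bracket 18.164–26.704 → index 101–150; slope 49/8.540, offset 8.406.
AQI = 101 + 49/8.540·8.406 ≈ 149.23 ⇒ 149.
PM10: 235.1 lies in 115.8–243.8, so I_lo=51, I_hi=100, C_lo=115.8, C_hi=243.8.
(100−51)/(243.8−115.8) × (235.1−115.8) + 51 = 49/128.0 × 119.3 + 51 ≈ 96.67 → 97.
SO₂ 77.53: bracket 0.00–125.66 → index 0–50; slope 50/125.66, offset 77.53.
AQI = 0 + 50/125.66·77.53 ≈ 30.85 ⇒ 31.
Sub-indices: O₃→93, CO→149, PM10→97, SO₂→31. Ranked high→low: 149, 97, 93, 31. Second-highest sub-index = 97.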